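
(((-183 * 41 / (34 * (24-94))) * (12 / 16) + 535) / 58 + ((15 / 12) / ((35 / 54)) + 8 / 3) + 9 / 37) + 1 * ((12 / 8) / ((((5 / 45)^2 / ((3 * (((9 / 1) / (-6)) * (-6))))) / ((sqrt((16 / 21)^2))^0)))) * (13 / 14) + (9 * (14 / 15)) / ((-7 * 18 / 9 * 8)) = 26794192841 / 8755680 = 3060.21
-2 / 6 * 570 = -190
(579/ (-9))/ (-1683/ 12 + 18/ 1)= 772/ 1467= 0.53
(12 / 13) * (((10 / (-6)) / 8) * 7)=-35 / 26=-1.35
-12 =-12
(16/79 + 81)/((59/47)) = 301505/4661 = 64.69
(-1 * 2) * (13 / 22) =-13 / 11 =-1.18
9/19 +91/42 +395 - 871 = -53963/114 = -473.36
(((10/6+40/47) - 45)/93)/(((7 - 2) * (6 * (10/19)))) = -0.03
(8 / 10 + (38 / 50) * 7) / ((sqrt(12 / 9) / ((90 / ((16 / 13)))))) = 17901 * sqrt(3) / 80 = 387.57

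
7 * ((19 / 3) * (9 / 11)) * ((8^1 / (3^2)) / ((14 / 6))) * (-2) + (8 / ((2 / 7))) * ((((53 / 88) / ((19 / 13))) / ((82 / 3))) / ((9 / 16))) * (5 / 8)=-1396781 / 51414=-27.17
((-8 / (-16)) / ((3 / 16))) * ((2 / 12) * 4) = 1.78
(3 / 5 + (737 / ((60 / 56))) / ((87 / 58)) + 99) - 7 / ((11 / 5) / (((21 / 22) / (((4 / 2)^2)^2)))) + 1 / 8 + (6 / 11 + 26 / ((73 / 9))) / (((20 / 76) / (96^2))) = 1677944098537 / 12719520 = 131918.82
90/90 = 1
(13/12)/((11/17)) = 221/132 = 1.67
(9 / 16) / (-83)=-9 / 1328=-0.01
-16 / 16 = -1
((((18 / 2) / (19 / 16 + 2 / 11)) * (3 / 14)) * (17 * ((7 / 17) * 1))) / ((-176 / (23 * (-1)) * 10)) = 621 / 4820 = 0.13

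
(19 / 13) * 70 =1330 / 13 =102.31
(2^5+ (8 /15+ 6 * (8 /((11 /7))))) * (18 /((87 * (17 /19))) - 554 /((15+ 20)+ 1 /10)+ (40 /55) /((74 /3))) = -11378486945008 /11620702665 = -979.16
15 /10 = 3 /2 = 1.50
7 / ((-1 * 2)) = -7 / 2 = -3.50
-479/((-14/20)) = 4790/7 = 684.29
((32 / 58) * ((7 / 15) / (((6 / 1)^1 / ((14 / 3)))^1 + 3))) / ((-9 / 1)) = -392 / 58725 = -0.01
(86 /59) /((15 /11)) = 946 /885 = 1.07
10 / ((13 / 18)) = 180 / 13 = 13.85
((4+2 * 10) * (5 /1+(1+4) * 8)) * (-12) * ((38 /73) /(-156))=41040 /949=43.25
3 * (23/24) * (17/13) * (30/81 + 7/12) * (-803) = -32339219/11232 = -2879.20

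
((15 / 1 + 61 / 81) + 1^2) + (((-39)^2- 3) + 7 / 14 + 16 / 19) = 4728101 / 3078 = 1536.10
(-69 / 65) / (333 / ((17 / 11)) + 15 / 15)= -51 / 10400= -0.00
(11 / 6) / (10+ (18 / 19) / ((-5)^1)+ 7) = 1045 / 9582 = 0.11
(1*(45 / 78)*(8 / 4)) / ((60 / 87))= 1.67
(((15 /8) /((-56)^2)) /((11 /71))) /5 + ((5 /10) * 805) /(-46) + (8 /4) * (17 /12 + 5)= 3381247 /827904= 4.08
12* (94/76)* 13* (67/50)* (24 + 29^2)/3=7082101/95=74548.43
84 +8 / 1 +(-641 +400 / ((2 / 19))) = 3251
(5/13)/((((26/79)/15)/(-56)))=-165900/169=-981.66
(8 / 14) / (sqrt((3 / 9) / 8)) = 8 * sqrt(6) / 7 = 2.80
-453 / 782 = -0.58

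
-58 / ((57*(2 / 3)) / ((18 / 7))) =-522 / 133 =-3.92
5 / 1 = 5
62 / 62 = 1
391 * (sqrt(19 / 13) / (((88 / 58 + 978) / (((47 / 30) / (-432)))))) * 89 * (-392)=332017259 * sqrt(247) / 85461480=61.06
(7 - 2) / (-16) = -5 / 16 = -0.31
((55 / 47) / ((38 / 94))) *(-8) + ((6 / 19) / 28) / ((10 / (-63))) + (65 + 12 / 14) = 42.63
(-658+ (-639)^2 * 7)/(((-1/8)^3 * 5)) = -1463085568/5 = -292617113.60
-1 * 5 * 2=-10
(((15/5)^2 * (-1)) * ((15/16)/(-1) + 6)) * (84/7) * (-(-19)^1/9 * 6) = -13851/2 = -6925.50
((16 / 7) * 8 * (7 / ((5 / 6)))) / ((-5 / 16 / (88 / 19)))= -1081344 / 475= -2276.51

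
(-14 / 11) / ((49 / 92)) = -184 / 77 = -2.39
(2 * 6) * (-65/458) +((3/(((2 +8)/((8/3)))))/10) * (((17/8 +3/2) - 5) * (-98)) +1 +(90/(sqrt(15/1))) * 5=115381/11450 +30 * sqrt(15)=126.27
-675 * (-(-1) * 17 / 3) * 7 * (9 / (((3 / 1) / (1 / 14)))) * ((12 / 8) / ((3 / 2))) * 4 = -22950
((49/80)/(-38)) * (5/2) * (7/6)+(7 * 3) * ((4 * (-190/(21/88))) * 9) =-4391608663/7296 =-601920.05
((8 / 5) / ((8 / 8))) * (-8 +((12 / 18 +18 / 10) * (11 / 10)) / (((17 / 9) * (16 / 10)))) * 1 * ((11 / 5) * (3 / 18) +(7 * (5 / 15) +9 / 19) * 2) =-32927531 / 484500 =-67.96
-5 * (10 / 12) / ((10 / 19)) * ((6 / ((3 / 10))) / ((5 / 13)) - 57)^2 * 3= -2375 / 4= -593.75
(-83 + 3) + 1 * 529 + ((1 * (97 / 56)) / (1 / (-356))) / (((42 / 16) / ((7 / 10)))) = 29879 / 105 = 284.56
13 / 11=1.18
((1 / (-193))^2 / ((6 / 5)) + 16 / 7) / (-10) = -3575939 / 15644580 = -0.23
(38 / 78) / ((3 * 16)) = 0.01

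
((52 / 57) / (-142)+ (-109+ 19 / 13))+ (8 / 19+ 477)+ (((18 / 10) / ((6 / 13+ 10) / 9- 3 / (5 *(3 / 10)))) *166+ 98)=1432632296 / 12889695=111.15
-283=-283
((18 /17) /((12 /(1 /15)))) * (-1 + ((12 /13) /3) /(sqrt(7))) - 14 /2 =-1191 /170 + 2 * sqrt(7) /7735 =-7.01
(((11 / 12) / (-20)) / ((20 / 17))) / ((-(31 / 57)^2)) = 202521 / 1537600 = 0.13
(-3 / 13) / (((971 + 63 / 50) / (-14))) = 2100 / 631969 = 0.00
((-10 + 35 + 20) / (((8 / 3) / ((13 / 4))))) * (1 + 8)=15795 / 32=493.59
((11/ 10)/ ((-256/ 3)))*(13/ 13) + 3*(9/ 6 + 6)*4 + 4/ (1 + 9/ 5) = 1638169/ 17920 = 91.42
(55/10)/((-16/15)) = -5.16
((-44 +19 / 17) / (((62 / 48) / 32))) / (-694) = 279936 / 182869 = 1.53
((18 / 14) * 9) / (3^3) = 3 / 7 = 0.43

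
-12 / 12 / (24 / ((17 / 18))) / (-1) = 17 / 432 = 0.04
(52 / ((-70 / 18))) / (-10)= 234 / 175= 1.34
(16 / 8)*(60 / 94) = 60 / 47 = 1.28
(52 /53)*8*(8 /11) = 3328 /583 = 5.71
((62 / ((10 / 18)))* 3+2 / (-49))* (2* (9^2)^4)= 7061039739072 / 245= 28820570363.56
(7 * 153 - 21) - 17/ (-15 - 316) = 347567/ 331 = 1050.05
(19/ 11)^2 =361/ 121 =2.98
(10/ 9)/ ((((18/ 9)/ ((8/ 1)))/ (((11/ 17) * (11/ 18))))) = 2420/ 1377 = 1.76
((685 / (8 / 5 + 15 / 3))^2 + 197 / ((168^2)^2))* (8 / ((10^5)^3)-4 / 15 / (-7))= 9438936925309591267663405507 / 23001656832000000000000000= 410.36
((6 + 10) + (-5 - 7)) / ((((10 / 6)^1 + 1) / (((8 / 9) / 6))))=2 / 9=0.22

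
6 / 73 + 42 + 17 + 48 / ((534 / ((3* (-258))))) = -68159 / 6497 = -10.49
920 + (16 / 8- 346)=576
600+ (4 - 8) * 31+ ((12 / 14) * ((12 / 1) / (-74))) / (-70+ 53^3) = 18345522152 / 38541013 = 476.00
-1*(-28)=28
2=2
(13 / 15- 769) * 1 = -11522 / 15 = -768.13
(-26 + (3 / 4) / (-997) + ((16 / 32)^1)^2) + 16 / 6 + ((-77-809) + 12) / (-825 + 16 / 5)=-541266361 / 24580038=-22.02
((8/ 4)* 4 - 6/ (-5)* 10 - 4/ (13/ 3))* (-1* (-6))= 1488/ 13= 114.46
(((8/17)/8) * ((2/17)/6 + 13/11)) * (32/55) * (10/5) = 43136/524535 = 0.08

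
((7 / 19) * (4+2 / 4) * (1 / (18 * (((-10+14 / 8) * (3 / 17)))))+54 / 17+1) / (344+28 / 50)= 1644100 / 137724939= 0.01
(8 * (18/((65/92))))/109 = 1.87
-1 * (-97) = 97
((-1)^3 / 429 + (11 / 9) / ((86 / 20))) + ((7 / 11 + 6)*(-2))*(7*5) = -25692809 / 55341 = -464.26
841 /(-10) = -841 /10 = -84.10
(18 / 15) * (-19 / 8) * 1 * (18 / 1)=-513 / 10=-51.30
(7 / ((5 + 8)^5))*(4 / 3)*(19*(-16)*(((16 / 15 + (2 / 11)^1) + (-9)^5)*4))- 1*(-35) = 338158195417 / 183790035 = 1839.92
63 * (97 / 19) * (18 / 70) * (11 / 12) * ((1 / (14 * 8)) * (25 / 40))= 28809 / 68096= 0.42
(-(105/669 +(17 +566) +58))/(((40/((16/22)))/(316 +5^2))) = -4432318/1115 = -3975.17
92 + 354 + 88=534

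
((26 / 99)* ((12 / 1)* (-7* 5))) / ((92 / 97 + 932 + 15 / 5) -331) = -8827 / 48411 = -0.18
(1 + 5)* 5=30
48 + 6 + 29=83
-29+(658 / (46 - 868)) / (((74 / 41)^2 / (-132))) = 644502 / 187553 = 3.44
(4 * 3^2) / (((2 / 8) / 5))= 720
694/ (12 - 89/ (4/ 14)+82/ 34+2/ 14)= -165172/ 70673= -2.34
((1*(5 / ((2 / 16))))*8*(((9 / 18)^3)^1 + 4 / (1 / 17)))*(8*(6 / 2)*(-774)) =-404956800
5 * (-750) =-3750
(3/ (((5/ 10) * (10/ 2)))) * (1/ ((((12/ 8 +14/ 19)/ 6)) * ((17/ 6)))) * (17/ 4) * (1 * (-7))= -14364/ 425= -33.80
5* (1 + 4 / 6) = 25 / 3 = 8.33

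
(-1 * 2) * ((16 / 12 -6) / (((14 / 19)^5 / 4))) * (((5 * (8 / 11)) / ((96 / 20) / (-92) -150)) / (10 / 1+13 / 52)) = -2847513850 / 7007128821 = -0.41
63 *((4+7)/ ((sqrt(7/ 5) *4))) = 99 *sqrt(35)/ 4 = 146.42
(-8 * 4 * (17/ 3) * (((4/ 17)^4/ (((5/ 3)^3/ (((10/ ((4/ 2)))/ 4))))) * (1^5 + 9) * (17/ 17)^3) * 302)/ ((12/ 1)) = -927744/ 24565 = -37.77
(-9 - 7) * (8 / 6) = -64 / 3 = -21.33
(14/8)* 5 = 35/4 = 8.75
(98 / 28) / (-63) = -0.06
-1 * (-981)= 981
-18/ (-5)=18/ 5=3.60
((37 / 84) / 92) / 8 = 37 / 61824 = 0.00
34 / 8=17 / 4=4.25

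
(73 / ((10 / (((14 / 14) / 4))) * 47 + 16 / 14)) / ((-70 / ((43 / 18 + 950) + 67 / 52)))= -32581433 / 61626240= -0.53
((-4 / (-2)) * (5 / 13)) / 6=5 / 39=0.13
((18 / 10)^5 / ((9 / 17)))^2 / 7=181.99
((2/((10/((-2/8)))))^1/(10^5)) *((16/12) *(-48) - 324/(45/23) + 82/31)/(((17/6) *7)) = 52767/9222500000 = 0.00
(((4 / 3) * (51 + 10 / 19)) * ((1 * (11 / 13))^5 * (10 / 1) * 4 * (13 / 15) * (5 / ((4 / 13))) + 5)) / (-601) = -6435808940 / 225787887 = -28.50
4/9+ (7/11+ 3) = 404/99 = 4.08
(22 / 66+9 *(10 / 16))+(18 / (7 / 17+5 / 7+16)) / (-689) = 100373309 / 16850184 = 5.96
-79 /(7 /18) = -1422 /7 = -203.14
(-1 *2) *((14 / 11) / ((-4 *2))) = 7 / 22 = 0.32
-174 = -174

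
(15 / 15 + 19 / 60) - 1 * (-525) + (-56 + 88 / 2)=514.32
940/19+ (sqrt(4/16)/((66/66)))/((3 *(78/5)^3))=2676475655/54098928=49.47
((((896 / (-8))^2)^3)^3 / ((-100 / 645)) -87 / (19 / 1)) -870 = -4712026540899406775909445297461658731661 / 95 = -49600279377888492377994160000000000000.00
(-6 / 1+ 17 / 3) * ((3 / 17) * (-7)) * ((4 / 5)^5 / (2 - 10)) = -896 / 53125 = -0.02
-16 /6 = -8 /3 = -2.67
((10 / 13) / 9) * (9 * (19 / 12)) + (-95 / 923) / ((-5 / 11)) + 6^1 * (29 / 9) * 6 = 650407 / 5538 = 117.44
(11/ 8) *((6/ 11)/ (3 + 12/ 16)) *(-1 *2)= -2/ 5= -0.40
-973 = -973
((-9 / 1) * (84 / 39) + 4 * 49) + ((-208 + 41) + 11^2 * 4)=6417 / 13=493.62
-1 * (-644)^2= -414736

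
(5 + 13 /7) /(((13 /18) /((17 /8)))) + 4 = 2200 /91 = 24.18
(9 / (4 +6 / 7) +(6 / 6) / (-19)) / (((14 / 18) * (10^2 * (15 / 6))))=10467 / 1130500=0.01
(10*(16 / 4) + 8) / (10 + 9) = 48 / 19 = 2.53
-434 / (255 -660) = 434 / 405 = 1.07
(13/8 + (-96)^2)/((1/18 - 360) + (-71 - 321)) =-663669/54140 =-12.26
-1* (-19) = 19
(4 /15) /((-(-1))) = 4 /15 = 0.27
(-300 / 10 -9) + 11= -28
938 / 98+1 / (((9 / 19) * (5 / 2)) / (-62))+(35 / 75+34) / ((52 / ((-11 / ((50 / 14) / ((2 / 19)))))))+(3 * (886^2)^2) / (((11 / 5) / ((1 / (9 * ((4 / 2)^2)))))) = 998852029635888671 / 42792750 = 23341618139.43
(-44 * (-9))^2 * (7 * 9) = 9879408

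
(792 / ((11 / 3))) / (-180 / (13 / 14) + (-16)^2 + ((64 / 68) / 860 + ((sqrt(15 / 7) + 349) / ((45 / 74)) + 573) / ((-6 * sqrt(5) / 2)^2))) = 49072124625184042200 / 19910974008204426283- 2923021144508400 * sqrt(105) / 19910974008204426283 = 2.46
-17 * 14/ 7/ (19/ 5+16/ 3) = -510/ 137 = -3.72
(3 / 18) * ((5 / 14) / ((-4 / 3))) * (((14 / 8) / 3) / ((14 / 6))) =-5 / 448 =-0.01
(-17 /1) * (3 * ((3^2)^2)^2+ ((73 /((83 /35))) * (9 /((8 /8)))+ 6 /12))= -56328667 /166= -339329.32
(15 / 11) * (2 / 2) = 1.36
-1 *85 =-85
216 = 216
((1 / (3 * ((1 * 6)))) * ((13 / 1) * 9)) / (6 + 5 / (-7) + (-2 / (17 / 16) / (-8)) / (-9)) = 13923 / 11266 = 1.24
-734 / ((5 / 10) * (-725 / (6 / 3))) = 2936 / 725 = 4.05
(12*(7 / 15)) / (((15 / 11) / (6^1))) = 24.64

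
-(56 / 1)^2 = -3136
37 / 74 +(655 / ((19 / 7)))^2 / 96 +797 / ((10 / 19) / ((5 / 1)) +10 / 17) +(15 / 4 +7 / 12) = 35593823 / 20216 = 1760.68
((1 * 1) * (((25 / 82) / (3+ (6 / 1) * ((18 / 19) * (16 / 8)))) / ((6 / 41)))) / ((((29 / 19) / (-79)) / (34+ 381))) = -295884625 / 95004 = -3114.44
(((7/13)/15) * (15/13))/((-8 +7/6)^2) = 252/284089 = 0.00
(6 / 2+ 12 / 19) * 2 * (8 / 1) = 1104 / 19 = 58.11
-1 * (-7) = 7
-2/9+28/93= 22/279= 0.08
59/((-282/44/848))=-7806.41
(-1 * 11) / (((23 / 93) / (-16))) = 16368 / 23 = 711.65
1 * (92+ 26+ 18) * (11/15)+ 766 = 12986/15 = 865.73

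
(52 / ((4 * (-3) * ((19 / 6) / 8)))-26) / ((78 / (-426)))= 3834 / 19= 201.79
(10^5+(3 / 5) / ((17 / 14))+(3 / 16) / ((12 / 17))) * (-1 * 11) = -5984045463 / 5440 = -1100008.36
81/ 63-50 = -341/ 7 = -48.71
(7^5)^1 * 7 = 117649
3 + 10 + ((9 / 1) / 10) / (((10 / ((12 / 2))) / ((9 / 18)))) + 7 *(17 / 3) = 15881 / 300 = 52.94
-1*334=-334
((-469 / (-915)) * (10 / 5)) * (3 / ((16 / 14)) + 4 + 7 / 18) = 47369 / 6588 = 7.19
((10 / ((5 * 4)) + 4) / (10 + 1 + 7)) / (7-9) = -1 / 8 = -0.12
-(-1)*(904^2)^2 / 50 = 333920995328 / 25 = 13356839813.12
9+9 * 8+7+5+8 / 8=94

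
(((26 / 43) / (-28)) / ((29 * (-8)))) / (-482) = -13 / 67318048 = -0.00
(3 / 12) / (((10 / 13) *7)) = 13 / 280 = 0.05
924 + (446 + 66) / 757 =699980 / 757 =924.68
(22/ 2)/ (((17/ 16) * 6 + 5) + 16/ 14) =616/ 701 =0.88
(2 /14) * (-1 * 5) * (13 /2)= -65 /14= -4.64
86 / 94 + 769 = 769.91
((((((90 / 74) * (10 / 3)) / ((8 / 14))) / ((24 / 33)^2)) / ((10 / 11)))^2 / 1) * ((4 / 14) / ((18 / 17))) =5270393975 / 89718784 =58.74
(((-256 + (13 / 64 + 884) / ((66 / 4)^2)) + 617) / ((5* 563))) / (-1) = -2115551 / 16349520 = -0.13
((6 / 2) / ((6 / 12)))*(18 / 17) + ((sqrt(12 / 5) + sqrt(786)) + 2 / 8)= 2*sqrt(15) / 5 + 449 / 68 + sqrt(786)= 36.19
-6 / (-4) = 3 / 2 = 1.50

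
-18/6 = -3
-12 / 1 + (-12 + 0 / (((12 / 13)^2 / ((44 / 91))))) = -24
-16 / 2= -8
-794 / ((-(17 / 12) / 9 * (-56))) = -90.08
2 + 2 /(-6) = 5 /3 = 1.67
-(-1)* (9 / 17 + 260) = 4429 / 17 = 260.53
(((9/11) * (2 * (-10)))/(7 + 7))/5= -18/77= -0.23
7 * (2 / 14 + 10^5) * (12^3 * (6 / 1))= 7257610368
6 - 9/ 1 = -3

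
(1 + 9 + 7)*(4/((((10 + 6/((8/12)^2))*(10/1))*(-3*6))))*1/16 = -17/16920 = -0.00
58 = 58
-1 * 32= -32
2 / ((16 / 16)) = 2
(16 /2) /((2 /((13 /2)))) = 26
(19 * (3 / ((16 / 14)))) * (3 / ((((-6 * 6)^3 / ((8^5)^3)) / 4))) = -36558761623552 / 81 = -451342736093.23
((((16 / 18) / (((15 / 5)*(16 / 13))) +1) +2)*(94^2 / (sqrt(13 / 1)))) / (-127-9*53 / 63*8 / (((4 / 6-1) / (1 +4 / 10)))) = 552250*sqrt(13) / 31941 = 62.34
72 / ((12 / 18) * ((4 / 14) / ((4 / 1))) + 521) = 756 / 5471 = 0.14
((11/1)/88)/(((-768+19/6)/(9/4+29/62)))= -1011/2276144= -0.00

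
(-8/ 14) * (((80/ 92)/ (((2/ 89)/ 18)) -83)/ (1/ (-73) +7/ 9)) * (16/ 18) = -16481648/ 40411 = -407.85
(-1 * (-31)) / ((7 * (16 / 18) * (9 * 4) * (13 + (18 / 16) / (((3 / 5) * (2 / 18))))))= 31 / 6692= 0.00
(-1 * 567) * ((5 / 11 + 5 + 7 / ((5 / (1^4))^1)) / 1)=-213759 / 55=-3886.53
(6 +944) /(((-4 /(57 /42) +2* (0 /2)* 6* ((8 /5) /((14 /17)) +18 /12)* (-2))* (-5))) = 1805 /28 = 64.46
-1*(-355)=355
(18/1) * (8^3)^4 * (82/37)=101429947662336/37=2741349936819.89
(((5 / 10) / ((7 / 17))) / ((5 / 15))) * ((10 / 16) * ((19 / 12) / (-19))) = -85 / 448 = -0.19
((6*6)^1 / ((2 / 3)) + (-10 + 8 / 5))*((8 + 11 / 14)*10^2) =280440 / 7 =40062.86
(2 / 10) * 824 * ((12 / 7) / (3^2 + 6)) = 18.83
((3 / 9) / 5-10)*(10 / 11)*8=-2384 / 33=-72.24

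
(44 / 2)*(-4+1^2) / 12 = -11 / 2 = -5.50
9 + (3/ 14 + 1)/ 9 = 1151/ 126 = 9.13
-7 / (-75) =7 / 75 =0.09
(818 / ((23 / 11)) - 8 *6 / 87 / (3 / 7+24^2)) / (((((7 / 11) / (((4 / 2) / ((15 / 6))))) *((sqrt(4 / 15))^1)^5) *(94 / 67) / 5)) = 47730.59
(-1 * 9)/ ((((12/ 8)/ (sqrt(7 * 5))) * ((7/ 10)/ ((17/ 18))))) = -170 * sqrt(35)/ 21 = -47.89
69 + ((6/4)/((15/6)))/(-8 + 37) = 10008/145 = 69.02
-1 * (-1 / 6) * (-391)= -391 / 6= -65.17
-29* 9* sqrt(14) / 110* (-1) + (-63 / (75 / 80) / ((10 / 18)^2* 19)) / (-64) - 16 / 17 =-123083 / 161500 + 261* sqrt(14) / 110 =8.12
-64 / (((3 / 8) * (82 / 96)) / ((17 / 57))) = -139264 / 2337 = -59.59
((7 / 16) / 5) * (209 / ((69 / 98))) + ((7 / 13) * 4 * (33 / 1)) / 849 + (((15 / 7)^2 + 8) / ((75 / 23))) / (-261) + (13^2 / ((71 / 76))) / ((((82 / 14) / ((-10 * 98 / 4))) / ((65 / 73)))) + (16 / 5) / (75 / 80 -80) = -2037354773783396774719 / 303552076427079480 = -6711.71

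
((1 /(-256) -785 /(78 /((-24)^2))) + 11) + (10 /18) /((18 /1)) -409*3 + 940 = -1637058461 /269568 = -6072.90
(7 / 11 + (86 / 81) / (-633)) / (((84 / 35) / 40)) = 17898250 / 1692009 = 10.58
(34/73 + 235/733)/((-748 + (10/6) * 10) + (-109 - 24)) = -126231/138748837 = -0.00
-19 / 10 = -1.90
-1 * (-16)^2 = -256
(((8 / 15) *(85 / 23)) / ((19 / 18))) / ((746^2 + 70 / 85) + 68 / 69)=20808 / 6201556205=0.00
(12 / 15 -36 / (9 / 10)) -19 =-291 / 5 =-58.20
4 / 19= 0.21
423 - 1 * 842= -419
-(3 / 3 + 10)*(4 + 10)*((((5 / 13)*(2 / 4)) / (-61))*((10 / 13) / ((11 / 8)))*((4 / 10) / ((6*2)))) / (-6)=-140 / 92781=-0.00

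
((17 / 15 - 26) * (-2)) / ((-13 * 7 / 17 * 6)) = -6341 / 4095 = -1.55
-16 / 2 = -8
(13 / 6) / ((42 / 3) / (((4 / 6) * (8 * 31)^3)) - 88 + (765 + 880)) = 99144448 / 71246725695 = 0.00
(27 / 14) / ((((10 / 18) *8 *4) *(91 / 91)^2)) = 243 / 2240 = 0.11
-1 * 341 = -341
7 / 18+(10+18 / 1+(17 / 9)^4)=539561 / 13122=41.12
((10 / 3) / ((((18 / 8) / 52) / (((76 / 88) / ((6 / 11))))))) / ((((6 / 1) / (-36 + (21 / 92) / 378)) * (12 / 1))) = -73624525 / 1207224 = -60.99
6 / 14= 3 / 7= 0.43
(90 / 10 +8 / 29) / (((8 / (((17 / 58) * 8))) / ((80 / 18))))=91460 / 7569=12.08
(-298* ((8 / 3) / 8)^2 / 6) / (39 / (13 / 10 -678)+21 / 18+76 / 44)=-22182226 / 11400813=-1.95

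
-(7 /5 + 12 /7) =-109 /35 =-3.11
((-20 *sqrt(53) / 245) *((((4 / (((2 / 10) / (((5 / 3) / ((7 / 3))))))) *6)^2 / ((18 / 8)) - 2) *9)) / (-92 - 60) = 114.83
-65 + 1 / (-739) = -48036 / 739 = -65.00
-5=-5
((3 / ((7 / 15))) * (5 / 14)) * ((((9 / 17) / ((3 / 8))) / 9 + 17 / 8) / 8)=1425 / 2176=0.65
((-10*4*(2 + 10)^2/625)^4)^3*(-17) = -92870689613638984153638441117057810432/14551915228366851806640625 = -6382025194360.74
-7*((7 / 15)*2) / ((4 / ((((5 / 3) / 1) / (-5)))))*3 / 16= 49 / 480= 0.10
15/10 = 3/2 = 1.50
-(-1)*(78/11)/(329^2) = 0.00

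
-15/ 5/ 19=-3/ 19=-0.16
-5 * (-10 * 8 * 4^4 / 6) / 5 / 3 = 10240 / 9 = 1137.78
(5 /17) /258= 0.00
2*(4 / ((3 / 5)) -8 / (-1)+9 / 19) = 1726 / 57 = 30.28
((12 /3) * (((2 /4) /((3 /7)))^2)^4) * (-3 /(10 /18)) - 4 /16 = -5784241 /77760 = -74.39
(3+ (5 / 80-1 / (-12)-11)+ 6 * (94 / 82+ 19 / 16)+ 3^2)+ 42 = 112469 / 1968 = 57.15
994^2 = 988036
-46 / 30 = -1.53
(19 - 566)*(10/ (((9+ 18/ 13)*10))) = -7111/ 135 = -52.67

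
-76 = -76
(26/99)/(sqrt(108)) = 0.03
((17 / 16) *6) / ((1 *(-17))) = -3 / 8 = -0.38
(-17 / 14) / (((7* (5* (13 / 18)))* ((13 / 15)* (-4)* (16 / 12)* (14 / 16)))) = 1377 / 115934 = 0.01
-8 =-8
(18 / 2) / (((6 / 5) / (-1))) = -15 / 2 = -7.50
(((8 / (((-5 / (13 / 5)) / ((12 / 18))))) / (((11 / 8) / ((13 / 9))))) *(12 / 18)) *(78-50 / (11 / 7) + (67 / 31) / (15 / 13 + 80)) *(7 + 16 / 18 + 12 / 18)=-5034460657408 / 6556534875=-767.85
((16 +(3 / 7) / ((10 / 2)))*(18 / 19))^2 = 102697956 / 442225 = 232.23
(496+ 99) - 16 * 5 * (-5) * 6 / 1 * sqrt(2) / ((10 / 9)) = 595+ 2160 * sqrt(2) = 3649.70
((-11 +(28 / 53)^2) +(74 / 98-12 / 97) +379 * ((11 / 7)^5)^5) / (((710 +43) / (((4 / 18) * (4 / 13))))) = 89509608227741985141585993586323352 / 32192545024492132391097718724811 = 2780.45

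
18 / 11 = 1.64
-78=-78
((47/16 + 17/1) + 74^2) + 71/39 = 3430601/624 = 5497.76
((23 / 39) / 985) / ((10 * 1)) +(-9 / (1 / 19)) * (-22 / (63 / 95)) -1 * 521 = 13853601611 / 2689050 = 5151.86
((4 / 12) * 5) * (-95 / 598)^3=-4286875 / 641541576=-0.01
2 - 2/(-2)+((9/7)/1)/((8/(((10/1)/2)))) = 213/56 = 3.80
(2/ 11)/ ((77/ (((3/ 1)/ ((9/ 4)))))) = 8/ 2541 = 0.00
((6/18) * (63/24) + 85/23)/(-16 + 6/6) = -841/2760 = -0.30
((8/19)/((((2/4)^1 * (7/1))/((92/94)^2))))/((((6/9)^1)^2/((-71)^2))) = 384003216/293797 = 1307.04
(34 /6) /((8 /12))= 17 /2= 8.50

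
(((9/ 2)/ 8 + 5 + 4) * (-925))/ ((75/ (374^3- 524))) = -24678704925/ 4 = -6169676231.25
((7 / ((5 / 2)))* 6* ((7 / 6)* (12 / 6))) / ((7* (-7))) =-4 / 5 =-0.80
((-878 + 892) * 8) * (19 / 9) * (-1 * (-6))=4256 / 3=1418.67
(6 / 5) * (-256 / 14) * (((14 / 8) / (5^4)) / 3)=-64 / 3125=-0.02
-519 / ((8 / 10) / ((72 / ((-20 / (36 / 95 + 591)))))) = 262421451 / 190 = 1381165.53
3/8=0.38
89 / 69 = 1.29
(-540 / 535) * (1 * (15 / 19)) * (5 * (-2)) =16200 / 2033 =7.97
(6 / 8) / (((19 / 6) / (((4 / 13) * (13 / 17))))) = 18 / 323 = 0.06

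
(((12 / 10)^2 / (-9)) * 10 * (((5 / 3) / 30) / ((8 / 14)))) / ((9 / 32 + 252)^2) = -7168 / 2932799805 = -0.00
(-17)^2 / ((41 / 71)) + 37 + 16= 22692 / 41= 553.46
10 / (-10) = -1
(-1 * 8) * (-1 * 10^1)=80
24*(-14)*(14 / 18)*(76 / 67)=-59584 / 201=-296.44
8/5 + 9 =53/5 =10.60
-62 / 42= -31 / 21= -1.48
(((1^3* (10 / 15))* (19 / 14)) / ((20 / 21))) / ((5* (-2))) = -19 / 200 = -0.10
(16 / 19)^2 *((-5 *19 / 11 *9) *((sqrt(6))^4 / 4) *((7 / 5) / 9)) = -16128 / 209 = -77.17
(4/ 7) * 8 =32/ 7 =4.57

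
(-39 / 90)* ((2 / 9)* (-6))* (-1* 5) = -26 / 9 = -2.89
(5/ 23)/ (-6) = -5/ 138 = -0.04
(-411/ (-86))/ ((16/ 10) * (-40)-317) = -137/ 10922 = -0.01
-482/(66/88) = -1928/3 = -642.67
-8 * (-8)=64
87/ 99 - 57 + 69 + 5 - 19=-1.12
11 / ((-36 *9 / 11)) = -121 / 324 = -0.37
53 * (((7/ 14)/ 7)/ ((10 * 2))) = 53/ 280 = 0.19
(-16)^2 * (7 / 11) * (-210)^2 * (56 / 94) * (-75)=-165957120000 / 517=-321000232.11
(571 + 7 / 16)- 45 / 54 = 27389 / 48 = 570.60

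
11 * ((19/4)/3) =209/12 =17.42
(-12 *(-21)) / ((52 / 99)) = 479.77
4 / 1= 4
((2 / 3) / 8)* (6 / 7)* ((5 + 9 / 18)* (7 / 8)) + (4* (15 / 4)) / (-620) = 317 / 992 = 0.32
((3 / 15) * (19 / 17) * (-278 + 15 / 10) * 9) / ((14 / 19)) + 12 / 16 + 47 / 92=-5893573 / 7820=-753.65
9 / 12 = 3 / 4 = 0.75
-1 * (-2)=2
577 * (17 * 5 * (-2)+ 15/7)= -677975/7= -96853.57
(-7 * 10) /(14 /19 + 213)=-1330 /4061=-0.33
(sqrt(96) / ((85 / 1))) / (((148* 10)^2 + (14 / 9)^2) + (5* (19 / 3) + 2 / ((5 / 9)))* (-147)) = 324* sqrt(6) / 15045227443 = 0.00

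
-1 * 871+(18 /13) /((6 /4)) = -11311 /13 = -870.08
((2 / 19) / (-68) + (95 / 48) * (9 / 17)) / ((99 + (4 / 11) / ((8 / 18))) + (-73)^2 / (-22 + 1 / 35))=-0.01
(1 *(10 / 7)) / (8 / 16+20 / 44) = 220 / 147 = 1.50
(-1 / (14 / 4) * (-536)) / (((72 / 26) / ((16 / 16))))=3484 / 63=55.30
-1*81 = -81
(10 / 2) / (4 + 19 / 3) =15 / 31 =0.48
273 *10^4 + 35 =2730035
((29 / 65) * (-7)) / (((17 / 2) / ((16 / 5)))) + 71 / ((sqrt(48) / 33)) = 337.01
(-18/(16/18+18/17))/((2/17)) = -23409/298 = -78.55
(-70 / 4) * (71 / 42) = -355 / 12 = -29.58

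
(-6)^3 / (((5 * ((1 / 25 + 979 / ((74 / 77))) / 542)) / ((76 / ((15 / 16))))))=-3511535616 / 1884649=-1863.23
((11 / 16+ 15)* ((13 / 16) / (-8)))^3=-34741712447 / 8589934592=-4.04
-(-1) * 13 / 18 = 13 / 18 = 0.72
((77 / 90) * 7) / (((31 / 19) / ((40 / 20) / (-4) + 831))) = 17010301 / 5580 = 3048.44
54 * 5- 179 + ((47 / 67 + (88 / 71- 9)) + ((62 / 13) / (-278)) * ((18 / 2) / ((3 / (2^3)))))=718008541 / 8595899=83.53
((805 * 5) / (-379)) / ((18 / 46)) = -92575 / 3411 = -27.14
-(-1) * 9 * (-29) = -261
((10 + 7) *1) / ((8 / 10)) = 85 / 4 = 21.25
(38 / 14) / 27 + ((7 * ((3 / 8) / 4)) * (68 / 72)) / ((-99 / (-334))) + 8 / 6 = 234503 / 66528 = 3.52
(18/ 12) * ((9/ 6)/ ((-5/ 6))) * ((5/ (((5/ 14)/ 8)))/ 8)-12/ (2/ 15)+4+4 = -599/ 5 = -119.80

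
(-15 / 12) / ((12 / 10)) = -25 / 24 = -1.04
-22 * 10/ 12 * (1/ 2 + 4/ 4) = -55/ 2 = -27.50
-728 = -728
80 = 80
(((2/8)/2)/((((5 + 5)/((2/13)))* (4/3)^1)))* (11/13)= 33/27040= 0.00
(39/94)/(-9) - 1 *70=-19753/282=-70.05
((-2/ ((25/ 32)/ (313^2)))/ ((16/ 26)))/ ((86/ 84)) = -427928592/ 1075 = -398073.11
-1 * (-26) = 26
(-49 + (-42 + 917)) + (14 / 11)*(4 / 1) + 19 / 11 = 9161 / 11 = 832.82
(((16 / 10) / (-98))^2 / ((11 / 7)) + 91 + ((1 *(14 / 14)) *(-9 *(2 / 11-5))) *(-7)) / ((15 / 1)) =-6682778 / 471625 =-14.17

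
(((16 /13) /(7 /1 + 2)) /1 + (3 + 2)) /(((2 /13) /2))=601 /9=66.78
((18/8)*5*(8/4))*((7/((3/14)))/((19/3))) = 2205/19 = 116.05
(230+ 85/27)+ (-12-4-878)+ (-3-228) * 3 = -36554/27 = -1353.85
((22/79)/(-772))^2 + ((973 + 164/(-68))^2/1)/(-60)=-4219348813315031/268736486404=-15700.69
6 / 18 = 1 / 3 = 0.33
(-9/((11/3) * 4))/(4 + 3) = -27/308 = -0.09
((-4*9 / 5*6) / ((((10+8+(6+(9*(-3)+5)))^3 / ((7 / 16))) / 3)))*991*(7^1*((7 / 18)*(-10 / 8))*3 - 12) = 99830367 / 640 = 155984.95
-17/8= -2.12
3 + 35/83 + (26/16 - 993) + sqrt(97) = -656001/664 + sqrt(97) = -978.10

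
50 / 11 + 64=754 / 11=68.55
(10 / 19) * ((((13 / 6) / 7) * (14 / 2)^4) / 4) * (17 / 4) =379015 / 912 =415.59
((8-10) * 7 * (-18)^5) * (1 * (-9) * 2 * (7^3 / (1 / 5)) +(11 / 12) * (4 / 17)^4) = -68206040198642304 / 83521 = -816633423913.06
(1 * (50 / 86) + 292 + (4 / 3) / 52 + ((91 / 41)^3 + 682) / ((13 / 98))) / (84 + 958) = 318786213724 / 60217449357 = 5.29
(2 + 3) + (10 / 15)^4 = 421 / 81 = 5.20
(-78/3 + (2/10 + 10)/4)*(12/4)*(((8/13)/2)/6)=-469/130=-3.61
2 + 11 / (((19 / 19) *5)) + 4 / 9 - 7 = -106 / 45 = -2.36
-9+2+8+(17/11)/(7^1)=94/77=1.22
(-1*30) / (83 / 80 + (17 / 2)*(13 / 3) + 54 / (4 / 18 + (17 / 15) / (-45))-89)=-957600 / 7115957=-0.13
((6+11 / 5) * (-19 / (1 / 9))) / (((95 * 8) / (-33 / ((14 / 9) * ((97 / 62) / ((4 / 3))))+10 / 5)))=2014371 / 67900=29.67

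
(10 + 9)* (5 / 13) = 95 / 13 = 7.31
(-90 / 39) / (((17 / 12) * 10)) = -36 / 221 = -0.16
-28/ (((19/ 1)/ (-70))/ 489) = 958440/ 19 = 50444.21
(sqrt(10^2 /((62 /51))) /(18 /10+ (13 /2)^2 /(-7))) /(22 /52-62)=18200 * sqrt(3162) /29431183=0.03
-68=-68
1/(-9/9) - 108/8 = -29/2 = -14.50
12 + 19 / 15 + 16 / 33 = 2269 / 165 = 13.75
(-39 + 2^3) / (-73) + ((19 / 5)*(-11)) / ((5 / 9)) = -136538 / 1825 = -74.82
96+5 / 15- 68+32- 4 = 169 / 3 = 56.33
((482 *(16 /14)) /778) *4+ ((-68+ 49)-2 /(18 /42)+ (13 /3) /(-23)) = -3949930 /187887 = -21.02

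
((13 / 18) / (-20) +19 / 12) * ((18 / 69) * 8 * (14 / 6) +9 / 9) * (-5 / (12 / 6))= -8355 / 368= -22.70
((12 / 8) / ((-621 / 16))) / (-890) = 4 / 92115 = 0.00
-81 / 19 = -4.26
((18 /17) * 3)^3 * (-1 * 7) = -1102248 /4913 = -224.35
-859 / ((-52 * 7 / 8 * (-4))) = -859 / 182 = -4.72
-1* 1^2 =-1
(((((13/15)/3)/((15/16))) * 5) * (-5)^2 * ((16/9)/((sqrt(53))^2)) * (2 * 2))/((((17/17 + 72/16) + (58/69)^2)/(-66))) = -1549250560/28190223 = -54.96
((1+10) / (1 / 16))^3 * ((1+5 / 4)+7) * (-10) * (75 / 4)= -9455424000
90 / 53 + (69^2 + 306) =268641 / 53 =5068.70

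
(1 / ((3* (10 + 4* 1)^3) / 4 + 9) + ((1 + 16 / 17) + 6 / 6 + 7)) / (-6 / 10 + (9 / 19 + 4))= 8296825 / 3232788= 2.57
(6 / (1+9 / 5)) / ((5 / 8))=24 / 7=3.43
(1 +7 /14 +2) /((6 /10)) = 35 /6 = 5.83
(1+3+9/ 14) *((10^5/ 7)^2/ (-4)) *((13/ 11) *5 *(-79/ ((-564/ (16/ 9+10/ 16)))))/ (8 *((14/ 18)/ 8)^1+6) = -2255588867187500/ 32451573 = -69506303.04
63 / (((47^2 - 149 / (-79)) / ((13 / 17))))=21567 / 989740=0.02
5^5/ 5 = 625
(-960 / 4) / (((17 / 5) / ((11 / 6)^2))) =-12100 / 51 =-237.25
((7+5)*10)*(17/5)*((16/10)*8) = 5222.40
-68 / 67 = -1.01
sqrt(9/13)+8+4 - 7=3 * sqrt(13)/13+5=5.83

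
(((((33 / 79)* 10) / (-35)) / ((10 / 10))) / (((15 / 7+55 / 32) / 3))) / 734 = -3168 / 25078945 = -0.00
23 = 23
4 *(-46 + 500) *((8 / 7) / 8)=1816 / 7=259.43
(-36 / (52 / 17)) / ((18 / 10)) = -85 / 13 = -6.54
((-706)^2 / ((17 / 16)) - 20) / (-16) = -1993659 / 68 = -29318.51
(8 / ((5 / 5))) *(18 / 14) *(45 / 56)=405 / 49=8.27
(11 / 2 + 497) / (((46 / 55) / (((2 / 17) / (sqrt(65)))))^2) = 0.15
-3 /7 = -0.43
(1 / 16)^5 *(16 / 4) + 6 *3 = 4718593 / 262144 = 18.00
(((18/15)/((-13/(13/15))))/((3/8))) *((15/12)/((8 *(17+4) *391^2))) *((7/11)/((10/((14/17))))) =-7/12864936150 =-0.00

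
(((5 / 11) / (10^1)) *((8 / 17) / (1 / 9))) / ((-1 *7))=-36 / 1309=-0.03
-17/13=-1.31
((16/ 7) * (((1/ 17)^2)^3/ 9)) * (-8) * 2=-256/ 1520666847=-0.00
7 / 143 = 0.05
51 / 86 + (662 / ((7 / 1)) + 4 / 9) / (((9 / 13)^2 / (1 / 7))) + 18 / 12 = 46715152 / 1536003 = 30.41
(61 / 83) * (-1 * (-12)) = 732 / 83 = 8.82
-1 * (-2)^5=32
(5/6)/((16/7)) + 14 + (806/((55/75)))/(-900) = 69397/5280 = 13.14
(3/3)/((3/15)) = 5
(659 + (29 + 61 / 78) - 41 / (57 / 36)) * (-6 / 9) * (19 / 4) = -982399 / 468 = -2099.14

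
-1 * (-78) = 78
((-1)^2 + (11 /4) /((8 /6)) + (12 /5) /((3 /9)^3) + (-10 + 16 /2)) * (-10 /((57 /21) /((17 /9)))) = -627011 /1368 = -458.34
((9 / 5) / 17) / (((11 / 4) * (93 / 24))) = 288 / 28985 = 0.01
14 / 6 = 7 / 3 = 2.33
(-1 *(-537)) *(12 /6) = 1074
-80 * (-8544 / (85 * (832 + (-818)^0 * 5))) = 45568 / 4743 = 9.61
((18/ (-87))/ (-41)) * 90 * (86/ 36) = 1290/ 1189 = 1.08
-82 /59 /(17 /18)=-1476 /1003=-1.47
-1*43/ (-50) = 43/ 50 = 0.86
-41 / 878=-0.05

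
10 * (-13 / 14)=-65 / 7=-9.29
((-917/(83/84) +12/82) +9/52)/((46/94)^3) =-17044328402379/2153023652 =-7916.46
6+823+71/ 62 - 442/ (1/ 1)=24065/ 62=388.15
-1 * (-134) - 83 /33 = 4339 /33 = 131.48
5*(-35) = -175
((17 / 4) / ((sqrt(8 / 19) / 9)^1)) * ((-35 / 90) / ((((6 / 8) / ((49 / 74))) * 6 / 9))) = -5831 * sqrt(38) / 1184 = -30.36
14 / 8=1.75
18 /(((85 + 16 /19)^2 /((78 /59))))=506844 /156949499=0.00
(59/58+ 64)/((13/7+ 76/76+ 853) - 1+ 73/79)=231707/3049814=0.08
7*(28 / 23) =196 / 23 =8.52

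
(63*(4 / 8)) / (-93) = -21 / 62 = -0.34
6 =6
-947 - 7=-954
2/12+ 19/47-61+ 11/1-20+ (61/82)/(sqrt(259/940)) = -19579/282+ 61 * sqrt(60865)/10619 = -68.01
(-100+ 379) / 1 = 279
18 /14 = 9 /7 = 1.29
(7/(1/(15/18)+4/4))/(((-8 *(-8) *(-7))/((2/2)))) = -5/704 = -0.01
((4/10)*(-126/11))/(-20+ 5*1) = 84/275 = 0.31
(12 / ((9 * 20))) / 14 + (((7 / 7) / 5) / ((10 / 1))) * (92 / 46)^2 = 89 / 1050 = 0.08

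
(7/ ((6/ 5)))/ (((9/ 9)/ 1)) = 35/ 6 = 5.83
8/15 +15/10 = 61/30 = 2.03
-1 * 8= -8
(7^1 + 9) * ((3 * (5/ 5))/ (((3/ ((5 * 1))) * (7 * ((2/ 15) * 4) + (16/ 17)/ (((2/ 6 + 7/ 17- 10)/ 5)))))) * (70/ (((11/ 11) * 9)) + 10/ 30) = 861400/ 4281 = 201.21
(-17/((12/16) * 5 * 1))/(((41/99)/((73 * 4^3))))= -10483968/205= -51141.31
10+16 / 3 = 46 / 3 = 15.33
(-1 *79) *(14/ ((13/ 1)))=-85.08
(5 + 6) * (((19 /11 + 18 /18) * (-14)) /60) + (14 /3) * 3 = 7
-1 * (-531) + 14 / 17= 531.82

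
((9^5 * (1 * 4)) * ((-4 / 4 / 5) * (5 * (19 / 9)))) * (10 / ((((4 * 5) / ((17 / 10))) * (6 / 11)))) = -7770411 / 10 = -777041.10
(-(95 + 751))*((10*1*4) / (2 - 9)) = 33840 / 7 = 4834.29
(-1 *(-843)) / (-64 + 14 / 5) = -1405 / 102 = -13.77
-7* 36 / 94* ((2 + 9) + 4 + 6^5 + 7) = -982548 / 47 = -20905.28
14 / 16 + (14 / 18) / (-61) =3787 / 4392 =0.86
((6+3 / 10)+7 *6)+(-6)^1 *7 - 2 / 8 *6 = 24 / 5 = 4.80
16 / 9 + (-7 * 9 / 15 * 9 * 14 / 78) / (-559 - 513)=1118849 / 627120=1.78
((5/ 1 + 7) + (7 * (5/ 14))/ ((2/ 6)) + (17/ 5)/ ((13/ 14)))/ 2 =3011/ 260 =11.58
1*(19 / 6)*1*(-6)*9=-171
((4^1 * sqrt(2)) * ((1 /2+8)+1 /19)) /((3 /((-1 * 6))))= -1300 * sqrt(2) /19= -96.76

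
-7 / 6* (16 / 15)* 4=-224 / 45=-4.98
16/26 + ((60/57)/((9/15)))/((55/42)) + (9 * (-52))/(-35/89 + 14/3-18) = 358973932/9957805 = 36.05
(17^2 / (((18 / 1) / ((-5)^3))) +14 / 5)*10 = -180373 / 9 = -20041.44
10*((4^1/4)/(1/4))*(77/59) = 3080/59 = 52.20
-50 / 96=-25 / 48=-0.52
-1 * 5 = -5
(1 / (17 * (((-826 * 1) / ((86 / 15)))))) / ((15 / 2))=-0.00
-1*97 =-97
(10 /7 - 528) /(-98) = 1843 /343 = 5.37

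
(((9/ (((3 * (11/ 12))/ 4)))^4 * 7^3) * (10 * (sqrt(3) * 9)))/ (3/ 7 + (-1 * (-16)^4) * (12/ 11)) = -30971581562880 * sqrt(3)/ 2442381007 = -21963.96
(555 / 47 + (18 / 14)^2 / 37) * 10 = 10100220 / 85211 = 118.53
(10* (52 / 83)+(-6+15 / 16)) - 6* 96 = -763331 / 1328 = -574.80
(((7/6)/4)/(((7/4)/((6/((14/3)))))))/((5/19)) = 57/70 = 0.81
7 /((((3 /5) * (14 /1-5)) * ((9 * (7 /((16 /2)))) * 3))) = 40 /729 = 0.05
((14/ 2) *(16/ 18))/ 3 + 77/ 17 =3031/ 459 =6.60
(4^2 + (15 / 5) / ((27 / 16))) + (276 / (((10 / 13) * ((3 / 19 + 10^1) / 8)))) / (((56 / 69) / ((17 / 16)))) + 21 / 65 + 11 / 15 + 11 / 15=2462717539 / 6322680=389.51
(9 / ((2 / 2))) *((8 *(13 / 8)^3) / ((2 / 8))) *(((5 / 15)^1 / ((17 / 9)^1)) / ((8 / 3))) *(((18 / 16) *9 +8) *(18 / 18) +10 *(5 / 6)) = 37667565 / 17408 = 2163.81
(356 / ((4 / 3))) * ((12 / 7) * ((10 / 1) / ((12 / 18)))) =48060 / 7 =6865.71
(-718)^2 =515524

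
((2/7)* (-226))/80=-0.81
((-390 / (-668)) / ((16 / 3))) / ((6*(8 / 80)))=975 / 5344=0.18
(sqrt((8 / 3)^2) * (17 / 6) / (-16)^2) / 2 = 17 / 1152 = 0.01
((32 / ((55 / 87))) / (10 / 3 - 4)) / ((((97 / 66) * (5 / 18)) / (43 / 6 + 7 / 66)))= -7216128 / 5335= -1352.60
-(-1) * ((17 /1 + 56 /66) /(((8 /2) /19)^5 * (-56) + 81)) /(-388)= -1458422311 /2567287466700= -0.00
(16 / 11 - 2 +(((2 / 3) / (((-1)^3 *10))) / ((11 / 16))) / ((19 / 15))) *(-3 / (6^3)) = 65 / 7524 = 0.01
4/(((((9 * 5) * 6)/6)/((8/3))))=32/135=0.24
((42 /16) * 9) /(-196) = -0.12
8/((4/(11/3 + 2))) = 34/3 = 11.33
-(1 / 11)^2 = -1 / 121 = -0.01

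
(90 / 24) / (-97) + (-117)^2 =5311317 / 388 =13688.96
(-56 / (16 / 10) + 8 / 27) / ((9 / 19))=-17803 / 243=-73.26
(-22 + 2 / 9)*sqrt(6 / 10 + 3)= -196*sqrt(10) / 15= -41.32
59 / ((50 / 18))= 531 / 25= 21.24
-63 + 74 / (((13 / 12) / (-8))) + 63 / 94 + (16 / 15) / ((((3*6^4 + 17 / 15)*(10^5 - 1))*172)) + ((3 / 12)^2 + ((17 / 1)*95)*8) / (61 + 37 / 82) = -2462397270554800439005 / 6178510083912503688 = -398.54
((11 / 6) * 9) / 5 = 33 / 10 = 3.30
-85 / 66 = -1.29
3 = 3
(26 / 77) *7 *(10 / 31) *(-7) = -1820 / 341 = -5.34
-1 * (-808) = 808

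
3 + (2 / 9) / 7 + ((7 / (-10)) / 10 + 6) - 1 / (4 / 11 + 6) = 55469 / 6300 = 8.80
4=4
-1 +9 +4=12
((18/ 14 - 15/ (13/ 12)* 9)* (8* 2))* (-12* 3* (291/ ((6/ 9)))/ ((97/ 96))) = 30688368.53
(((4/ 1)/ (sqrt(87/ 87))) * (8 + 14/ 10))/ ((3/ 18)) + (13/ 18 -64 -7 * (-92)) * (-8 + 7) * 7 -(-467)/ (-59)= -20429539/ 5310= -3847.37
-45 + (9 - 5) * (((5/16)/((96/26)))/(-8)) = -69185/1536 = -45.04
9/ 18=0.50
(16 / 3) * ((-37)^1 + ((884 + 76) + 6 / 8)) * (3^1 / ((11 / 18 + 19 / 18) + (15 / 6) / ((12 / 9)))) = 4173.18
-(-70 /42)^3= 125 /27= 4.63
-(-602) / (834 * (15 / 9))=301 / 695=0.43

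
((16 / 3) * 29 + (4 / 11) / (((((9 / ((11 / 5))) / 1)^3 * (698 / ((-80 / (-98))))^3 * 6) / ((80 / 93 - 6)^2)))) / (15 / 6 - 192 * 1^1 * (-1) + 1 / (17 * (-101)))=50243075732747133179902624 / 63182644188929833158757593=0.80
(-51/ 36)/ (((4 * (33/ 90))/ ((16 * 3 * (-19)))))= 9690/ 11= 880.91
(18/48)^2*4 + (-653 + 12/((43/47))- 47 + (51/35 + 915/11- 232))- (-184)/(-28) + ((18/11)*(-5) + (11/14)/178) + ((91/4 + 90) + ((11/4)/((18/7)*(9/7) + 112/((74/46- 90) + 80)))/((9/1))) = -735.71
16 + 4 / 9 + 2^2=184 / 9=20.44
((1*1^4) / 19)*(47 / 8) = 47 / 152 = 0.31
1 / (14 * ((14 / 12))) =3 / 49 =0.06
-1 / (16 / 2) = -1 / 8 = -0.12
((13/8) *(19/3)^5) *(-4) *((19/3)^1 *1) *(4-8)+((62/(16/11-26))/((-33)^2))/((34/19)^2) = 77770604929907/46349820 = 1677905.22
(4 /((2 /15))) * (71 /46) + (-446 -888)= -1287.70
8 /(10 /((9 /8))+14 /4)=144 /223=0.65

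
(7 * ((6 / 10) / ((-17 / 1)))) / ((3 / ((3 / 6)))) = -7 / 170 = -0.04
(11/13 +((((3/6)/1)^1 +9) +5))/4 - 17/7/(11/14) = 853/1144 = 0.75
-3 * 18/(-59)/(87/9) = 0.09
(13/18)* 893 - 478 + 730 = 16145/18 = 896.94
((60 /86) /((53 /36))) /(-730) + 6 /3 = 332626 /166367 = 2.00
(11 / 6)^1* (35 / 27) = 2.38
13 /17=0.76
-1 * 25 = -25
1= 1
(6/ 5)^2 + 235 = 5911/ 25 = 236.44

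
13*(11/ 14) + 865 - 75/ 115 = 281609/ 322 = 874.56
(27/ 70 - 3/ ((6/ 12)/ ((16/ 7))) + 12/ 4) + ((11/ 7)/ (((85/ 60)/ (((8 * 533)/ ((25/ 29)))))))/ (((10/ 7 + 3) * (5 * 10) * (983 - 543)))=-236839737/ 23056250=-10.27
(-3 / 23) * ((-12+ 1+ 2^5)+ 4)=-75 / 23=-3.26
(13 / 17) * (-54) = -702 / 17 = -41.29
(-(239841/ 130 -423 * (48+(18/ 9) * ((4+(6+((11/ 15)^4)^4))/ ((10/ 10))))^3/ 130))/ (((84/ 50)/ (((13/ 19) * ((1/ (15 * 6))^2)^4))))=4183017763395139083167673777598498214871350914920814588325574031/ 43265415958530123481248014520813001126953167840838432312011718750000000000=0.00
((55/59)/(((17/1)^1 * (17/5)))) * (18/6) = 825/17051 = 0.05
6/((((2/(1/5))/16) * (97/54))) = 2592/485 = 5.34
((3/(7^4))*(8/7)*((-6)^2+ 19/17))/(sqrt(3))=5048*sqrt(3)/285719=0.03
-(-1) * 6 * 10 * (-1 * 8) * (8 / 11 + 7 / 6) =-10000 / 11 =-909.09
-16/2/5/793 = -8/3965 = -0.00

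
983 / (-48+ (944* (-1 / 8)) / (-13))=-12779 / 506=-25.25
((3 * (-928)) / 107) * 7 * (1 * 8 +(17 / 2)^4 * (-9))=915401298 / 107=8555152.32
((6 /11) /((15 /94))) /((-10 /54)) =-5076 /275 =-18.46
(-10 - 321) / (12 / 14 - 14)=2317 / 92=25.18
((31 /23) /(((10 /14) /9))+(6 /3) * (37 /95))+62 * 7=987099 /2185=451.76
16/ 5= 3.20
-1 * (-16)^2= -256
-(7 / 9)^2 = -49 / 81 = -0.60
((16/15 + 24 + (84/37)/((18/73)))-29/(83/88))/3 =162466/138195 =1.18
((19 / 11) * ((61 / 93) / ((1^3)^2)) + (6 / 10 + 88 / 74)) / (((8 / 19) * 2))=2626883 / 757020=3.47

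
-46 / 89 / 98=-23 / 4361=-0.01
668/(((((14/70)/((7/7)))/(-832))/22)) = -61135360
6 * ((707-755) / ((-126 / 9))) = 144 / 7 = 20.57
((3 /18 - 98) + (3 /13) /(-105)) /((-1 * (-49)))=-267091 /133770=-2.00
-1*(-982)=982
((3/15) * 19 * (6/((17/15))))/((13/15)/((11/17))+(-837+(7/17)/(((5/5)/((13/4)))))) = -225720/9361097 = -0.02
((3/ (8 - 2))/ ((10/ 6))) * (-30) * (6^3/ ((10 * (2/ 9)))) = -4374/ 5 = -874.80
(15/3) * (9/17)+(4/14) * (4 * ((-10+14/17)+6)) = -117/119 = -0.98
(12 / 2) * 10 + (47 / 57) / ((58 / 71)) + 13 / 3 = 216023 / 3306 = 65.34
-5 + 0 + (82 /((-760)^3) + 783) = 170761663959 /219488000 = 778.00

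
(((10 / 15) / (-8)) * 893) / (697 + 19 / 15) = -4465 / 41896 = -0.11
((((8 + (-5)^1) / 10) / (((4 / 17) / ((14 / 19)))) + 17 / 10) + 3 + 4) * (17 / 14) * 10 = 62271 / 532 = 117.05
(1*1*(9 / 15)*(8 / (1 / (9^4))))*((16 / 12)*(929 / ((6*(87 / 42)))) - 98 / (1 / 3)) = -887432112 / 145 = -6120221.46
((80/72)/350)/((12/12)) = 1/315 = 0.00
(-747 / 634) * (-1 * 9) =6723 / 634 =10.60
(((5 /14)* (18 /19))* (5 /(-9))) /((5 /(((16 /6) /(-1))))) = 40 /399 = 0.10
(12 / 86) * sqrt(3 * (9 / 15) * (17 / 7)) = 18 * sqrt(595) / 1505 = 0.29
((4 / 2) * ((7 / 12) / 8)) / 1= 7 / 48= 0.15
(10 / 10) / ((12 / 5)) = 5 / 12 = 0.42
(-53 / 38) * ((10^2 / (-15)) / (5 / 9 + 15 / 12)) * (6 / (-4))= -7.72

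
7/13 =0.54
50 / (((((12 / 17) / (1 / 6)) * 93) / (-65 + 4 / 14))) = -64175 / 7812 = -8.21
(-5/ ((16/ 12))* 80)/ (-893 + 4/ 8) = 40/ 119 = 0.34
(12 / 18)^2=4 / 9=0.44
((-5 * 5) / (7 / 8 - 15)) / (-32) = -25 / 452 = -0.06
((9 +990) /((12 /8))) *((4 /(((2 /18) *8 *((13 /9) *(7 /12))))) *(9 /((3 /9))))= 8739252 /91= 96035.74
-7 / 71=-0.10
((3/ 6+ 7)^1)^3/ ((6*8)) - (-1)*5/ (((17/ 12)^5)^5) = 6492566374678474717989961070935605/ 738640308780595504504264958855296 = 8.79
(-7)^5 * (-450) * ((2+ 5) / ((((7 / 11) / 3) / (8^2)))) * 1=15973372800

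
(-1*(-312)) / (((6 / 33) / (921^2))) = 1455581556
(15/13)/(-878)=-15/11414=-0.00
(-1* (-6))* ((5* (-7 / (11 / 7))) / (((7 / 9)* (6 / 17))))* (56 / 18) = -1514.55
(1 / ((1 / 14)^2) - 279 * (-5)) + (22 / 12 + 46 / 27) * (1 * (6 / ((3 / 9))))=4964 / 3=1654.67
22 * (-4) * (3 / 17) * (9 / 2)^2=-5346 / 17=-314.47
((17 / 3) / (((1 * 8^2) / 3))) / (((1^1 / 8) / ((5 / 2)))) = 85 / 16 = 5.31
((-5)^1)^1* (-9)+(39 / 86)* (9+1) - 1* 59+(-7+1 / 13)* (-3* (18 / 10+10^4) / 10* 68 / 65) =3946390957 / 181675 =21722.26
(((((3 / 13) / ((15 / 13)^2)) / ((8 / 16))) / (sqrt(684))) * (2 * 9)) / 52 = sqrt(19) / 950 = 0.00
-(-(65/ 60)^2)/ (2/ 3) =169/ 96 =1.76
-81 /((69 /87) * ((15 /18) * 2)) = -61.28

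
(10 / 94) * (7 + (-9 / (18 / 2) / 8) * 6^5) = -4825 / 47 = -102.66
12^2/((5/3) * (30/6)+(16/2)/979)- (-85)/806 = 342962383/19746194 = 17.37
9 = 9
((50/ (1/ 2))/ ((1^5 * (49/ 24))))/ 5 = 480/ 49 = 9.80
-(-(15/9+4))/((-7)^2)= 17/147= 0.12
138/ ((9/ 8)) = 368/ 3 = 122.67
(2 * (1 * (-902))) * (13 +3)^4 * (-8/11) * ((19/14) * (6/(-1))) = -4901044224/7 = -700149174.86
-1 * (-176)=176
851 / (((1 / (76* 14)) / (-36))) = -32596704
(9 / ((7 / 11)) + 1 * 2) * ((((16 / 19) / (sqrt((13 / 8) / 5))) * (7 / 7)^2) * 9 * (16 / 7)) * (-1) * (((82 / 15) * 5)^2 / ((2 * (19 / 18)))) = -3501213696 * sqrt(130) / 229957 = -173597.58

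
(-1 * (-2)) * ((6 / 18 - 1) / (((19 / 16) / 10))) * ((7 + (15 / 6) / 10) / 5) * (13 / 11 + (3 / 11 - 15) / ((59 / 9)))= 641248 / 36993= 17.33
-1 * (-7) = 7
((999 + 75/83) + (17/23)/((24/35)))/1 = 45860969/45816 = 1000.98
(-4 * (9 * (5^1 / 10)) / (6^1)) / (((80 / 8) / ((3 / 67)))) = -9 / 670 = -0.01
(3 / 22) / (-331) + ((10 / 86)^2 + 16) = 215607191 / 13464418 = 16.01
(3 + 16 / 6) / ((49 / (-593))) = -10081 / 147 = -68.58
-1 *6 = -6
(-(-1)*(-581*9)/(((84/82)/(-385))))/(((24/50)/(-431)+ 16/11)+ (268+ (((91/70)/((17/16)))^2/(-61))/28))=11497663941623475/1576441936976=7293.43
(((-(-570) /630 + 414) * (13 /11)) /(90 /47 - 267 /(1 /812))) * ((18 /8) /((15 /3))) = -5323643 /5230711640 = -0.00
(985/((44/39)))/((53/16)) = 153660/583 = 263.57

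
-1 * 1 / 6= -1 / 6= -0.17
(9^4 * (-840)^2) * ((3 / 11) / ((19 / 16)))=222213196800 / 209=1063221037.32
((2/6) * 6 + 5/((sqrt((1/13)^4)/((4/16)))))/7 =853/28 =30.46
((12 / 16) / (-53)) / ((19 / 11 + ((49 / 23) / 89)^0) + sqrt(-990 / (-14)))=-0.00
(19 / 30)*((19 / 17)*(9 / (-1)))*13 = -14079 / 170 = -82.82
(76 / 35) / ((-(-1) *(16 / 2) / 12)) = 114 / 35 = 3.26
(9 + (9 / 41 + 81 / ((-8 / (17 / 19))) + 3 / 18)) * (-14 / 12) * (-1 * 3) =1.14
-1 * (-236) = 236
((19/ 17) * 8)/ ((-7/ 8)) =-1216/ 119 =-10.22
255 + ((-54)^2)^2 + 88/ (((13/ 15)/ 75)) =110642043/ 13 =8510926.38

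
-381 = -381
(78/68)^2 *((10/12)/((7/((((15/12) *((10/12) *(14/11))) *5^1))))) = 1.04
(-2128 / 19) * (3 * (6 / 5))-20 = -2116 / 5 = -423.20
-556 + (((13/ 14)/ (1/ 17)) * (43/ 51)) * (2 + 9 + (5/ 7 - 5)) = -137191/ 294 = -466.64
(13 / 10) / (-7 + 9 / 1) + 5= 113 / 20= 5.65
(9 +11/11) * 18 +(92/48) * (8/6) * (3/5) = 2723/15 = 181.53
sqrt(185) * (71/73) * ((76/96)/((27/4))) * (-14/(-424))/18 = 9443 * sqrt(185)/45128016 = 0.00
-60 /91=-0.66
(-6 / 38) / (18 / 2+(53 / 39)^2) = -4563 / 313462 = -0.01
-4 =-4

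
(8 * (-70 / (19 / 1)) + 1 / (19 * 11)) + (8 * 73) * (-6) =-738495 / 209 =-3533.47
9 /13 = 0.69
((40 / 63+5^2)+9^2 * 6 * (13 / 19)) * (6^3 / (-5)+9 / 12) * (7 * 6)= -121327477 / 190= -638565.67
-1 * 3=-3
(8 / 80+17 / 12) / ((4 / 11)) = 1001 / 240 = 4.17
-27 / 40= -0.68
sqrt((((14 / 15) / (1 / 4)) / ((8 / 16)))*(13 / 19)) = 4*sqrt(25935) / 285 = 2.26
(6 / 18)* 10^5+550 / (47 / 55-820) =4505209250 / 135159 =33332.66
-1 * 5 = -5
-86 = -86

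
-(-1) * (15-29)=-14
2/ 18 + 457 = 4114/ 9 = 457.11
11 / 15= 0.73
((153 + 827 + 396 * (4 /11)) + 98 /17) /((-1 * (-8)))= 9603 /68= 141.22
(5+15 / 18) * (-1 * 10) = -175 / 3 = -58.33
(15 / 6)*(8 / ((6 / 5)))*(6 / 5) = 20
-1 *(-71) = 71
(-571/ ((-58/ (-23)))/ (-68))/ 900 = 0.00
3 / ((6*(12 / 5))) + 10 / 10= 29 / 24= 1.21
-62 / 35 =-1.77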